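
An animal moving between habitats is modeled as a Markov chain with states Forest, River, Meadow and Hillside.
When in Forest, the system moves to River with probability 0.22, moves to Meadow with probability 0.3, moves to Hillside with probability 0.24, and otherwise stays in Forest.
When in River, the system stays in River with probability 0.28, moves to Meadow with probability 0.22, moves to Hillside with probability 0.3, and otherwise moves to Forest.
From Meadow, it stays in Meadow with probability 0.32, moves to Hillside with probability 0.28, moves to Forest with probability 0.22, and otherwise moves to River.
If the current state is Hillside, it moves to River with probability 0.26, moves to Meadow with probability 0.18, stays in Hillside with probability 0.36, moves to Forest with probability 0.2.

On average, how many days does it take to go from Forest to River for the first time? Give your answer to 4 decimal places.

4.5340

Let t(s) be the expected number of days to first reach River from state s, with t(River) = 0. Conditioning on the first day:
t(Forest) = 1 + 0.24·t(Forest) + 0.3·t(Meadow) + 0.24·t(Hillside)
t(Meadow) = 1 + 0.22·t(Forest) + 0.32·t(Meadow) + 0.28·t(Hillside)
t(Hillside) = 1 + 0.2·t(Forest) + 0.18·t(Meadow) + 0.36·t(Hillside)
Solving: t(Forest) = 4.5340, t(Meadow) = 4.7097, t(Hillside) = 4.3040.
Expected days from Forest to River: 4.5340.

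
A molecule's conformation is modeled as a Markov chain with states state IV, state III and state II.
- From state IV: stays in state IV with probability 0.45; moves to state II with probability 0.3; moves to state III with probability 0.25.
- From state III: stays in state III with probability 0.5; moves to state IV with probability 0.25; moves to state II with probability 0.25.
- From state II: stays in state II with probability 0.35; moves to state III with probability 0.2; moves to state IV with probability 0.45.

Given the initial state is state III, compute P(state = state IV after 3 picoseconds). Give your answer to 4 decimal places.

0.3775

Propagate the distribution vector 3 picoseconds from state III.
After 0 picoseconds: (0.0000, 1.0000, 0.0000)
After 1 picosecond: (0.2500, 0.5000, 0.2500)
After 2 picoseconds: (0.3500, 0.3625, 0.2875)
After 3 picoseconds: (0.3775, 0.3263, 0.2963)
P(in state IV after 3 picoseconds) = 0.3775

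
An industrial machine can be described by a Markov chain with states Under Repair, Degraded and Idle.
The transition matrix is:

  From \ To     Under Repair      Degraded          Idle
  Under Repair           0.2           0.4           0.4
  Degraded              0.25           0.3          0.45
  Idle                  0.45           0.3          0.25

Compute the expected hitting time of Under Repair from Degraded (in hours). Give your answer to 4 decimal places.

3.0769

Let t(s) be the expected number of hours to first reach Under Repair from state s, with t(Under Repair) = 0. Conditioning on the first hour:
t(Degraded) = 1 + 0.3·t(Degraded) + 0.45·t(Idle)
t(Idle) = 1 + 0.3·t(Degraded) + 0.25·t(Idle)
Solving: t(Degraded) = 3.0769, t(Idle) = 2.5641.
Expected hours from Degraded to Under Repair: 3.0769.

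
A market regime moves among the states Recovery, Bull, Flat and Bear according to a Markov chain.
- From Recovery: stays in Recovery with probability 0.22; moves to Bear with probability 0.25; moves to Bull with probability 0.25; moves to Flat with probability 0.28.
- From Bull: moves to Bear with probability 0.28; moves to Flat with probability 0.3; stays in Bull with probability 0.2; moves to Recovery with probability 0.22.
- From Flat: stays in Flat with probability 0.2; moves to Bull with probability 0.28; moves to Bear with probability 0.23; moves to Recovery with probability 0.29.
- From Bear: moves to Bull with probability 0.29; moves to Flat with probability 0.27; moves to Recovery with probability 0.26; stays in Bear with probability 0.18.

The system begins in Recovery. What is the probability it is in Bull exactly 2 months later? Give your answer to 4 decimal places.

Propagate the distribution vector 2 months from Recovery.
After 0 months: (1.0000, 0.0000, 0.0000, 0.0000)
After 1 month: (0.2200, 0.2500, 0.2800, 0.2500)
After 2 months: (0.2496, 0.2559, 0.2601, 0.2344)
P(in Bull after 2 months) = 0.2559

0.2559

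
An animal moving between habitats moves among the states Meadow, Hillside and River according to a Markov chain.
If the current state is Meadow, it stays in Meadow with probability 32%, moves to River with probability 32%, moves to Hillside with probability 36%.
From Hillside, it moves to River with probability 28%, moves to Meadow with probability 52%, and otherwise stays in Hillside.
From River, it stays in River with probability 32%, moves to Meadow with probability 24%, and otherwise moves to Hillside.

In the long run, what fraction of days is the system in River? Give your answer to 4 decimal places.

Let the stationary distribution be π with π = πP and π_1 + π_2 + π_3 = 1.
π_1 = 0.32·π_1 + 0.52·π_2 + 0.24·π_3
π_2 = 0.36·π_1 + 0.2·π_2 + 0.44·π_3
Solving with the normalization constraint gives π = (0.3618, 0.3315, 0.3067).
So the stationary probability of River is 0.3067.

0.3067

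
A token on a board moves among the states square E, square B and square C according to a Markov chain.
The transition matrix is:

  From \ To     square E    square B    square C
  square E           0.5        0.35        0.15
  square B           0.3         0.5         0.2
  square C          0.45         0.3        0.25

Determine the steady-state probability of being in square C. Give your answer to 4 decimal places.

0.1889

Let the stationary distribution be π with π = πP and π_1 + π_2 + π_3 = 1.
π_1 = 0.5·π_1 + 0.3·π_2 + 0.45·π_3
π_2 = 0.35·π_1 + 0.5·π_2 + 0.3·π_3
Solving with the normalization constraint gives π = (0.4104, 0.4007, 0.1889).
So the stationary probability of square C is 0.1889.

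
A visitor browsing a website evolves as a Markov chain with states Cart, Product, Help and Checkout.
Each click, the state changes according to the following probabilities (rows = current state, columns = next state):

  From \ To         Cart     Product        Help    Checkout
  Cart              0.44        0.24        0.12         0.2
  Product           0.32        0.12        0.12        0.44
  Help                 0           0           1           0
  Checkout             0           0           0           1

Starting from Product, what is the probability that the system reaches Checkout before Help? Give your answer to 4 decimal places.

Let h(s) be the probability of absorption at Checkout starting from transient state s. Then h(Checkout) = 1 and h(Help) = 0. By first-step analysis:
h(Cart) = 0.44·h(Cart) + 0.24·h(Product) + 0.12·0 + 0.2·1
h(Product) = 0.32·h(Cart) + 0.12·h(Product) + 0.12·0 + 0.44·1
Solving: h(Cart) = 0.6769, h(Product) = 0.7462.
Starting from Product, the probability is 0.7462.

0.7462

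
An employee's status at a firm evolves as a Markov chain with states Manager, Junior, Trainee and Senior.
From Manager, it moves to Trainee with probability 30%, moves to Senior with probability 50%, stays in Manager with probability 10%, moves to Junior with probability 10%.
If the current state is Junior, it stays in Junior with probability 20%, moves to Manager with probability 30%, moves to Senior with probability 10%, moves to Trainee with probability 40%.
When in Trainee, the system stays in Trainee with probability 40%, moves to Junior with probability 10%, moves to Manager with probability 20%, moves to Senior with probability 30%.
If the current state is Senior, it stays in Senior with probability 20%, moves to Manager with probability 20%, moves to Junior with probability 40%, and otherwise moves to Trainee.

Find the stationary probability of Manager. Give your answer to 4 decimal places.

Let the stationary distribution be π with π = πP and π_1 + π_2 + π_3 + π_4 = 1.
π_1 = 0.1·π_1 + 0.3·π_2 + 0.2·π_3 + 0.2·π_4
π_2 = 0.1·π_1 + 0.2·π_2 + 0.1·π_3 + 0.4·π_4
π_3 = 0.3·π_1 + 0.4·π_2 + 0.4·π_3 + 0.2·π_4
Solving with the normalization constraint gives π = (0.2002, 0.2019, 0.3255, 0.2724).
So the stationary probability of Manager is 0.2002.

0.2002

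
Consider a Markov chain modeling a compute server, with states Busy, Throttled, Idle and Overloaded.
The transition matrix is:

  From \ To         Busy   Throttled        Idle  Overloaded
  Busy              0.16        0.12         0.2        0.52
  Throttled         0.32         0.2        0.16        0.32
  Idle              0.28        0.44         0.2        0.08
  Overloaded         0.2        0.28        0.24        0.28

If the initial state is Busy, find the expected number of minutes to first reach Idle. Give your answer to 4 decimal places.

Let t(s) be the expected number of minutes to first reach Idle from state s, with t(Idle) = 0. Conditioning on the first minute:
t(Busy) = 1 + 0.16·t(Busy) + 0.12·t(Throttled) + 0.52·t(Overloaded)
t(Throttled) = 1 + 0.32·t(Busy) + 0.2·t(Throttled) + 0.32·t(Overloaded)
t(Overloaded) = 1 + 0.2·t(Busy) + 0.28·t(Throttled) + 0.28·t(Overloaded)
Solving: t(Busy) = 4.8173, t(Throttled) = 5.0539, t(Overloaded) = 4.6924.
Expected minutes from Busy to Idle: 4.8173.

4.8173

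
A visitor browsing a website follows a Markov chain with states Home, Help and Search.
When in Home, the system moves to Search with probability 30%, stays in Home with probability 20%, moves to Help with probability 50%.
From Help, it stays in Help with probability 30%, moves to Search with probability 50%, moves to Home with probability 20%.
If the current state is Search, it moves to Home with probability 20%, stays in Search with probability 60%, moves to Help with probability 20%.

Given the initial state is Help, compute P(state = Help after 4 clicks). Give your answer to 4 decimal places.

Propagate the distribution vector 4 clicks from Help.
After 0 clicks: (0.0000, 1.0000, 0.0000)
After 1 click: (0.2000, 0.3000, 0.5000)
After 2 clicks: (0.2000, 0.2900, 0.5100)
After 3 clicks: (0.2000, 0.2890, 0.5110)
After 4 clicks: (0.2000, 0.2889, 0.5111)
P(in Help after 4 clicks) = 0.2889

0.2889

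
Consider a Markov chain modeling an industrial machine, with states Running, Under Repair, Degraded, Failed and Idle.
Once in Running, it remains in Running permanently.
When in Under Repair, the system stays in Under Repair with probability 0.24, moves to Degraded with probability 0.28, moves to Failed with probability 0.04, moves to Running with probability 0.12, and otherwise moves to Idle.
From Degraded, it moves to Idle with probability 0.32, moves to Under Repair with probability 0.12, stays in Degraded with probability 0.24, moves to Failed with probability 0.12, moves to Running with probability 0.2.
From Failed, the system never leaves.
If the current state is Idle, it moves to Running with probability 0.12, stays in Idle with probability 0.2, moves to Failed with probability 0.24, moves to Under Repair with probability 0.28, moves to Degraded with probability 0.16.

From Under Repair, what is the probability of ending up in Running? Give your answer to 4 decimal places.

0.5448

Let h(s) be the probability of absorption at Running starting from transient state s. Then h(Running) = 1 and h(Failed) = 0. By first-step analysis:
h(Under Repair) = 0.12·1 + 0.24·h(Under Repair) + 0.28·h(Degraded) + 0.04·0 + 0.32·h(Idle)
h(Degraded) = 0.2·1 + 0.12·h(Under Repair) + 0.24·h(Degraded) + 0.12·0 + 0.32·h(Idle)
h(Idle) = 0.12·1 + 0.28·h(Under Repair) + 0.16·h(Degraded) + 0.24·0 + 0.2·h(Idle)
Solving: h(Under Repair) = 0.5448, h(Degraded) = 0.5379, h(Idle) = 0.4483.
Starting from Under Repair, the probability is 0.5448.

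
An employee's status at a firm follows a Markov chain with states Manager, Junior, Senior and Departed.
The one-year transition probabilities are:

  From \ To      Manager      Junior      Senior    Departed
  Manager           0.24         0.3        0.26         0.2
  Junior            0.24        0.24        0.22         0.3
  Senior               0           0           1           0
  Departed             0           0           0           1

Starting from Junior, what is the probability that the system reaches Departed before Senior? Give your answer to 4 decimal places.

0.5459

Let h(s) be the probability of absorption at Departed starting from transient state s. Then h(Departed) = 1 and h(Senior) = 0. By first-step analysis:
h(Manager) = 0.24·h(Manager) + 0.3·h(Junior) + 0.26·0 + 0.2·1
h(Junior) = 0.24·h(Manager) + 0.24·h(Junior) + 0.22·0 + 0.3·1
Solving: h(Manager) = 0.4786, h(Junior) = 0.5459.
Starting from Junior, the probability is 0.5459.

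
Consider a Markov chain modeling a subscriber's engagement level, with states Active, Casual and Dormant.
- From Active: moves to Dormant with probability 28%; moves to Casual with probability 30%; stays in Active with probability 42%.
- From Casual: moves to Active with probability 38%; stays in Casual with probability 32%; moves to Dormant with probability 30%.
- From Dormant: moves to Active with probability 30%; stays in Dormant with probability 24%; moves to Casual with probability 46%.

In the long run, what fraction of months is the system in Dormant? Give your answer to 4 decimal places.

Let the stationary distribution be π with π = πP and π_1 + π_2 + π_3 = 1.
π_1 = 0.42·π_1 + 0.38·π_2 + 0.3·π_3
π_2 = 0.3·π_1 + 0.32·π_2 + 0.46·π_3
Solving with the normalization constraint gives π = (0.3728, 0.3512, 0.2760).
So the stationary probability of Dormant is 0.2760.

0.2760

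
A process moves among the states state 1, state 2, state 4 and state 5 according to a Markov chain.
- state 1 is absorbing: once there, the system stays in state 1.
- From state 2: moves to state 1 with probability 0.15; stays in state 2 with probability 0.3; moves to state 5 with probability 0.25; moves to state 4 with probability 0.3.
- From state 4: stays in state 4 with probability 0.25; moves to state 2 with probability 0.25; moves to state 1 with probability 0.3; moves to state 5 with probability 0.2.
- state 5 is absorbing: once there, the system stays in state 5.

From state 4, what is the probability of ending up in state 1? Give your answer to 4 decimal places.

0.5500

Let h(s) be the probability of absorption at state 1 starting from transient state s. Then h(state 1) = 1 and h(state 5) = 0. By first-step analysis:
h(state 2) = 0.15·1 + 0.3·h(state 2) + 0.3·h(state 4) + 0.25·0
h(state 4) = 0.3·1 + 0.25·h(state 2) + 0.25·h(state 4) + 0.2·0
Solving: h(state 2) = 0.4500, h(state 4) = 0.5500.
Starting from state 4, the probability is 0.5500.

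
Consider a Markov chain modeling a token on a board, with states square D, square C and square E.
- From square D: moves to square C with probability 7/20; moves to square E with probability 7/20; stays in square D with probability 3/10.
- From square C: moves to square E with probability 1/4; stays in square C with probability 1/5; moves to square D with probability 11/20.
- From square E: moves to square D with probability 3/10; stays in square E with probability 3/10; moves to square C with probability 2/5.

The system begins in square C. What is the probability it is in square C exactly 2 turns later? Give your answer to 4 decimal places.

0.3325

Sum over the intermediate state after 1 turn:
P = P(square C→square D)·P(square D→square C) + P(square C→square C)·P(square C→square C) + P(square C→square E)·P(square E→square C)
  = 0.55×0.35 + 0.2×0.2 + 0.25×0.4
  = 0.1925 + 0.0400 + 0.1000 = 0.3325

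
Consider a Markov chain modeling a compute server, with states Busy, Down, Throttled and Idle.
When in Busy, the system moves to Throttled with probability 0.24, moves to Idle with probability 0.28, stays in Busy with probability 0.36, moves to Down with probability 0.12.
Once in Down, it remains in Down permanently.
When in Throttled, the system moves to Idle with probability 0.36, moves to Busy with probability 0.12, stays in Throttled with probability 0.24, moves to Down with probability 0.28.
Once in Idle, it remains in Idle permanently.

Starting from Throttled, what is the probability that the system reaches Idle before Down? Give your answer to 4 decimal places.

Let h(s) be the probability of absorption at Idle starting from transient state s. Then h(Idle) = 1 and h(Down) = 0. By first-step analysis:
h(Busy) = 0.36·h(Busy) + 0.12·0 + 0.24·h(Throttled) + 0.28·1
h(Throttled) = 0.12·h(Busy) + 0.28·0 + 0.24·h(Throttled) + 0.36·1
Solving: h(Busy) = 0.6538, h(Throttled) = 0.5769.
Starting from Throttled, the probability is 0.5769.

0.5769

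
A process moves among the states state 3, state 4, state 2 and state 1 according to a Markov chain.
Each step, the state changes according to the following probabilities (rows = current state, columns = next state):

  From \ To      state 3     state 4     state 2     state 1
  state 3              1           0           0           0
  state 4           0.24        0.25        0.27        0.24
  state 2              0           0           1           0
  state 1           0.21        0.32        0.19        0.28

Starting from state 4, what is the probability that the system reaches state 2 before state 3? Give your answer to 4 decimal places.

0.5181

Let h(s) be the probability of absorption at state 2 starting from transient state s. Then h(state 2) = 1 and h(state 3) = 0. By first-step analysis:
h(state 4) = 0.24·0 + 0.25·h(state 4) + 0.27·1 + 0.24·h(state 1)
h(state 1) = 0.21·0 + 0.32·h(state 4) + 0.19·1 + 0.28·h(state 1)
Solving: h(state 4) = 0.5181, h(state 1) = 0.4942.
Starting from state 4, the probability is 0.5181.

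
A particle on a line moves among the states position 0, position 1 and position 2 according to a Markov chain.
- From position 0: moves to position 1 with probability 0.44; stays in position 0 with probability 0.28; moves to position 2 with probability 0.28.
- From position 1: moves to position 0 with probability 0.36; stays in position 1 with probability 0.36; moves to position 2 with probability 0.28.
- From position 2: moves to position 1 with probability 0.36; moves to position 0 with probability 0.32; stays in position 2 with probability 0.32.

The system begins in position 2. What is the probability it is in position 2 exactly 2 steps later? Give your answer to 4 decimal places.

0.2928

Sum over the intermediate state after 1 step:
P = P(position 2→position 0)·P(position 0→position 2) + P(position 2→position 1)·P(position 1→position 2) + P(position 2→position 2)·P(position 2→position 2)
  = 0.32×0.28 + 0.36×0.28 + 0.32×0.32
  = 0.0896 + 0.1008 + 0.1024 = 0.2928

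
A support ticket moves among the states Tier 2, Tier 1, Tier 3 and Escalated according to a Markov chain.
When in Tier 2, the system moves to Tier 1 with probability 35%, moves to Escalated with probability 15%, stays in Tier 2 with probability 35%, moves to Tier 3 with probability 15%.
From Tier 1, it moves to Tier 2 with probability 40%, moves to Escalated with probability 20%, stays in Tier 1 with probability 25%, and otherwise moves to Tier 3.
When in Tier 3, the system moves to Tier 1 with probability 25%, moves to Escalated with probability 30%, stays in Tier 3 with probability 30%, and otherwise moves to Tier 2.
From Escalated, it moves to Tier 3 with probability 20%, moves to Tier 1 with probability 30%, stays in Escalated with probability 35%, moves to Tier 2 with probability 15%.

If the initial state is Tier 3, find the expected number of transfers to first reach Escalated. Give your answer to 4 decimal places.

4.3266

Let t(s) be the expected number of transfers to first reach Escalated from state s, with t(Escalated) = 0. Conditioning on the first transfer:
t(Tier 2) = 1 + 0.35·t(Tier 2) + 0.35·t(Tier 1) + 0.15·t(Tier 3)
t(Tier 1) = 1 + 0.4·t(Tier 2) + 0.25·t(Tier 1) + 0.15·t(Tier 3)
t(Tier 3) = 1 + 0.15·t(Tier 2) + 0.25·t(Tier 1) + 0.3·t(Tier 3)
Solving: t(Tier 2) = 5.2198, t(Tier 1) = 4.9826, t(Tier 3) = 4.3266.
Expected transfers from Tier 3 to Escalated: 4.3266.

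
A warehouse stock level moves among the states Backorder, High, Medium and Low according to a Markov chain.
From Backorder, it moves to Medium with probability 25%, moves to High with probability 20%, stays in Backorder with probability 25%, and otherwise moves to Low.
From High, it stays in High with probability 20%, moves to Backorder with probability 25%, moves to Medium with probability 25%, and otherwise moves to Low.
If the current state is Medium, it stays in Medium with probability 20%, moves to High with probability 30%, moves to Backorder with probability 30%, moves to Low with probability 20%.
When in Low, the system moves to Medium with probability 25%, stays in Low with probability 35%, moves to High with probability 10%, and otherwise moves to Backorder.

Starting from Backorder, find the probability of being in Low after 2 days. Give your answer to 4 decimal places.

0.2900

Propagate the distribution vector 2 days from Backorder.
After 0 days: (1.0000, 0.0000, 0.0000, 0.0000)
After 1 day: (0.2500, 0.2000, 0.2500, 0.3000)
After 2 days: (0.2775, 0.1950, 0.2375, 0.2900)
P(in Low after 2 days) = 0.2900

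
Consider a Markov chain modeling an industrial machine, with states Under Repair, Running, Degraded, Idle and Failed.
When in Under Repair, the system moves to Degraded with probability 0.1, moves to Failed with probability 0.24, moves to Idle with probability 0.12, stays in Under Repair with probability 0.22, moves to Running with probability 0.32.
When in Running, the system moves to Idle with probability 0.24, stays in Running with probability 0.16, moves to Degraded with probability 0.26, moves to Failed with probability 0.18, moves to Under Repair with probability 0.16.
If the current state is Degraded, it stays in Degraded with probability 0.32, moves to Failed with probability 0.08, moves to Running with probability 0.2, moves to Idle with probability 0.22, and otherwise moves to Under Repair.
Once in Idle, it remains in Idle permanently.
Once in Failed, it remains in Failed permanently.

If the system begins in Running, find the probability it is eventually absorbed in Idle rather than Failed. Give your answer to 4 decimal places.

0.5634

Let h(s) be the probability of absorption at Idle starting from transient state s. Then h(Idle) = 1 and h(Failed) = 0. By first-step analysis:
h(Under Repair) = 0.22·h(Under Repair) + 0.32·h(Running) + 0.1·h(Degraded) + 0.12·1 + 0.24·0
h(Running) = 0.16·h(Under Repair) + 0.16·h(Running) + 0.26·h(Degraded) + 0.24·1 + 0.18·0
h(Degraded) = 0.18·h(Under Repair) + 0.2·h(Running) + 0.32·h(Degraded) + 0.22·1 + 0.08·0
Solving: h(Under Repair) = 0.4634, h(Running) = 0.5634, h(Degraded) = 0.6119.
Starting from Running, the probability is 0.5634.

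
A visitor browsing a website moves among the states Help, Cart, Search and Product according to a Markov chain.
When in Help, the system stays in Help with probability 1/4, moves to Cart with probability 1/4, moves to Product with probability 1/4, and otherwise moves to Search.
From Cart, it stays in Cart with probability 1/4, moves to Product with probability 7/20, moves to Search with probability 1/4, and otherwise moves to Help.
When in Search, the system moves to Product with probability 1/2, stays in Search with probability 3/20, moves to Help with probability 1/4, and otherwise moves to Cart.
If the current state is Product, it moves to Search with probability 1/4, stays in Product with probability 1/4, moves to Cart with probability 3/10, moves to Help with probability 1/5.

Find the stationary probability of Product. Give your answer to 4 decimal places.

Let the stationary distribution be π with π = πP and π_1 + π_2 + π_3 + π_4 = 1.
π_1 = 0.25·π_1 + 0.15·π_2 + 0.25·π_3 + 0.2·π_4
π_2 = 0.25·π_1 + 0.25·π_2 + 0.1·π_3 + 0.3·π_4
π_3 = 0.25·π_1 + 0.25·π_2 + 0.15·π_3 + 0.25·π_4
Solving with the normalization constraint gives π = (0.2103, 0.2324, 0.2273, 0.3301).
So the stationary probability of Product is 0.3301.

0.3301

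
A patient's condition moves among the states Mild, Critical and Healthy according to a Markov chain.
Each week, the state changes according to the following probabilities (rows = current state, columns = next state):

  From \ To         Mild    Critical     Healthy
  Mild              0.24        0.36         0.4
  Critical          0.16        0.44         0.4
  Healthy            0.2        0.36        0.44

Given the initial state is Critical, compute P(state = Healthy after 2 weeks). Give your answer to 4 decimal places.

Sum over the intermediate state after 1 week:
P = P(Critical→Mild)·P(Mild→Healthy) + P(Critical→Critical)·P(Critical→Healthy) + P(Critical→Healthy)·P(Healthy→Healthy)
  = 0.16×0.4 + 0.44×0.4 + 0.4×0.44
  = 0.0640 + 0.1760 + 0.1760 = 0.4160

0.4160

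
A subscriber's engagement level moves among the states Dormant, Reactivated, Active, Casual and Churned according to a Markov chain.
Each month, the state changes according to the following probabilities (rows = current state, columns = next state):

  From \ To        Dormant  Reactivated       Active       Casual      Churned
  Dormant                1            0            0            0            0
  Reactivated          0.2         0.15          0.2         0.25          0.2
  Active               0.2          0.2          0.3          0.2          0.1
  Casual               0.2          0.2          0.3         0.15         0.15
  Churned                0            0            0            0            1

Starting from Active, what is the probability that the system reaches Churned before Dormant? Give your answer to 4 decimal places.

0.3921

Let h(s) be the probability of absorption at Churned starting from transient state s. Then h(Churned) = 1 and h(Dormant) = 0. By first-step analysis:
h(Reactivated) = 0.2·0 + 0.15·h(Reactivated) + 0.2·h(Active) + 0.25·h(Casual) + 0.2·1
h(Active) = 0.2·0 + 0.2·h(Reactivated) + 0.3·h(Active) + 0.2·h(Casual) + 0.1·1
h(Casual) = 0.2·0 + 0.2·h(Reactivated) + 0.3·h(Active) + 0.15·h(Casual) + 0.15·1
Solving: h(Reactivated) = 0.4514, h(Active) = 0.3921, h(Casual) = 0.4211.
Starting from Active, the probability is 0.3921.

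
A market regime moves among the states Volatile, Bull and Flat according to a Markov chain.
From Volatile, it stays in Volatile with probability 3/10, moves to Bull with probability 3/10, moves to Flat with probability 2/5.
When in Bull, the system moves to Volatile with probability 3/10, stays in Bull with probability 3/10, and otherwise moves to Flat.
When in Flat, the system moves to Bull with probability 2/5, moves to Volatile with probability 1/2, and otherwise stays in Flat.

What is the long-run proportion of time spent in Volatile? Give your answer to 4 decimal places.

0.3615

Let the stationary distribution be π with π = πP and π_1 + π_2 + π_3 = 1.
π_1 = 0.3·π_1 + 0.3·π_2 + 0.5·π_3
π_2 = 0.3·π_1 + 0.3·π_2 + 0.4·π_3
Solving with the normalization constraint gives π = (0.3615, 0.3308, 0.3077).
So the stationary probability of Volatile is 0.3615.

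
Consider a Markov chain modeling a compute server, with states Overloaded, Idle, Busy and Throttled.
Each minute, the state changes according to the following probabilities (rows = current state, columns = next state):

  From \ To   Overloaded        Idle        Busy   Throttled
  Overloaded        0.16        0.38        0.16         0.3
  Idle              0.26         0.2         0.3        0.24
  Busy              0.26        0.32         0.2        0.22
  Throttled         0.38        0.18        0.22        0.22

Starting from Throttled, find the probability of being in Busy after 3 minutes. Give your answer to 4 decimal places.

0.2242

Propagate the distribution vector 3 minutes from Throttled.
After 0 minutes: (0.0000, 0.0000, 0.0000, 1.0000)
After 1 minute: (0.3800, 0.1800, 0.2200, 0.2200)
After 2 minutes: (0.2484, 0.2904, 0.2072, 0.2540)
After 3 minutes: (0.2656, 0.2645, 0.2242, 0.2457)
P(in Busy after 3 minutes) = 0.2242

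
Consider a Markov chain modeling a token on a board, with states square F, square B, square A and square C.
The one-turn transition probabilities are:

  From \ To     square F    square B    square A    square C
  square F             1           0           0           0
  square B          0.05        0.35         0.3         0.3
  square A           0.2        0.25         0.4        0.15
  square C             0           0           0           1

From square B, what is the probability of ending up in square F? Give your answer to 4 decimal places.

Let h(s) be the probability of absorption at square F starting from transient state s. Then h(square F) = 1 and h(square C) = 0. By first-step analysis:
h(square B) = 0.05·1 + 0.35·h(square B) + 0.3·h(square A) + 0.3·0
h(square A) = 0.2·1 + 0.25·h(square B) + 0.4·h(square A) + 0.15·0
Solving: h(square B) = 0.2857, h(square A) = 0.4524.
Starting from square B, the probability is 0.2857.

0.2857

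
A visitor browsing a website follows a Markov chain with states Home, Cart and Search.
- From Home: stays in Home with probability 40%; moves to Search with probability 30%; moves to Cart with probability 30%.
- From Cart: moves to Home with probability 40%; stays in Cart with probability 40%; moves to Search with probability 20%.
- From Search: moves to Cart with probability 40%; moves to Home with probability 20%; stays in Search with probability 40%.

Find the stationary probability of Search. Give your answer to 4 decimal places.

0.2927

Let the stationary distribution be π with π = πP and π_1 + π_2 + π_3 = 1.
π_1 = 0.4·π_1 + 0.4·π_2 + 0.2·π_3
π_2 = 0.3·π_1 + 0.4·π_2 + 0.4·π_3
Solving with the normalization constraint gives π = (0.3415, 0.3659, 0.2927).
So the stationary probability of Search is 0.2927.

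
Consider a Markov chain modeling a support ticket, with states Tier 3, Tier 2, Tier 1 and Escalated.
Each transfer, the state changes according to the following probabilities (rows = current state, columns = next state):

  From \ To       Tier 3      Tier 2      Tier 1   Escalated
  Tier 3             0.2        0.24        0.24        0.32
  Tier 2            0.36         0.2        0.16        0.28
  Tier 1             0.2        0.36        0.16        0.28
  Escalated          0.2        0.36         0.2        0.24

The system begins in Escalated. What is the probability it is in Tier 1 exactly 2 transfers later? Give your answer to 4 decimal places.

0.1856

Propagate the distribution vector 2 transfers from Escalated.
After 0 transfers: (0.0000, 0.0000, 0.0000, 1.0000)
After 1 transfer: (0.2000, 0.3600, 0.2000, 0.2400)
After 2 transfers: (0.2576, 0.2784, 0.1856, 0.2784)
P(in Tier 1 after 2 transfers) = 0.1856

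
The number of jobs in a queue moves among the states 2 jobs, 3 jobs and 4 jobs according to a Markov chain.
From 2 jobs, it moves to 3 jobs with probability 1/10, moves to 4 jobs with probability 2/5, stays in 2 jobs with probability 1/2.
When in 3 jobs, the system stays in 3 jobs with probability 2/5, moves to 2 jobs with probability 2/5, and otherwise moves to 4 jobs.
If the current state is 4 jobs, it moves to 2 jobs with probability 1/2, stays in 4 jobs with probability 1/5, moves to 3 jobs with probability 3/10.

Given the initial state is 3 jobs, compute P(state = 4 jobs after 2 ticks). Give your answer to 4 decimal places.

Sum over the intermediate state after 1 tick:
P = P(3 jobs→2 jobs)·P(2 jobs→4 jobs) + P(3 jobs→3 jobs)·P(3 jobs→4 jobs) + P(3 jobs→4 jobs)·P(4 jobs→4 jobs)
  = 0.4×0.4 + 0.4×0.2 + 0.2×0.2
  = 0.1600 + 0.0800 + 0.0400 = 0.2800

0.2800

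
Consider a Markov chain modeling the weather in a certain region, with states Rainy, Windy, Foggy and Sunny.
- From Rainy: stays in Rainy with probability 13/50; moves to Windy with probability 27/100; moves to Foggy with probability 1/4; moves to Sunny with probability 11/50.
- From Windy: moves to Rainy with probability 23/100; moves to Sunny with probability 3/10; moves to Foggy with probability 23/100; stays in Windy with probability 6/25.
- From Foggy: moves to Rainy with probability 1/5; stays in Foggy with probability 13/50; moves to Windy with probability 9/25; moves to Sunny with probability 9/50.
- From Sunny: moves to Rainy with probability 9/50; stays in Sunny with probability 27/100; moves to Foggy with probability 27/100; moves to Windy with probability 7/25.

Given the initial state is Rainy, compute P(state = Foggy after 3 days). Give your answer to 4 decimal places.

Propagate the distribution vector 3 days from Rainy.
After 0 days: (1.0000, 0.0000, 0.0000, 0.0000)
After 1 day: (0.2600, 0.2700, 0.2500, 0.2200)
After 2 days: (0.2193, 0.2866, 0.2515, 0.2426)
After 3 days: (0.2169, 0.2865, 0.2516, 0.2450)
P(in Foggy after 3 days) = 0.2516

0.2516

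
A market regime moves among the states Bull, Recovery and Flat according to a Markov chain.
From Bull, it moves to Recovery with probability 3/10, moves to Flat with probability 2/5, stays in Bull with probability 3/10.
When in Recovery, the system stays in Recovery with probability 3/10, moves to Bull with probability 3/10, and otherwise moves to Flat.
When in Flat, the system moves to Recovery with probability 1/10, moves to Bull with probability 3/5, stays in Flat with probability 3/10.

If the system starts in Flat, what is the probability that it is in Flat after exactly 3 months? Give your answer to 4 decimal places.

0.3630

Propagate the distribution vector 3 months from Flat.
After 0 months: (0.0000, 0.0000, 1.0000)
After 1 month: (0.6000, 0.1000, 0.3000)
After 2 months: (0.3900, 0.2400, 0.3700)
After 3 months: (0.4110, 0.2260, 0.3630)
P(in Flat after 3 months) = 0.3630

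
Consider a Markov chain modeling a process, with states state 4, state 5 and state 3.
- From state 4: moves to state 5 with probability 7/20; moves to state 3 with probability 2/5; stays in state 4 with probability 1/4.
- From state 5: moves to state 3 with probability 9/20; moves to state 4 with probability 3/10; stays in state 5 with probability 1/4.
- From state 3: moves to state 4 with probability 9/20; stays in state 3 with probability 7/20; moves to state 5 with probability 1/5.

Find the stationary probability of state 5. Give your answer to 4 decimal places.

Let the stationary distribution be π with π = πP and π_1 + π_2 + π_3 = 1.
π_1 = 0.25·π_1 + 0.3·π_2 + 0.45·π_3
π_2 = 0.35·π_1 + 0.25·π_2 + 0.2·π_3
Solving with the normalization constraint gives π = (0.3419, 0.2645, 0.3935).
So the stationary probability of state 5 is 0.2645.

0.2645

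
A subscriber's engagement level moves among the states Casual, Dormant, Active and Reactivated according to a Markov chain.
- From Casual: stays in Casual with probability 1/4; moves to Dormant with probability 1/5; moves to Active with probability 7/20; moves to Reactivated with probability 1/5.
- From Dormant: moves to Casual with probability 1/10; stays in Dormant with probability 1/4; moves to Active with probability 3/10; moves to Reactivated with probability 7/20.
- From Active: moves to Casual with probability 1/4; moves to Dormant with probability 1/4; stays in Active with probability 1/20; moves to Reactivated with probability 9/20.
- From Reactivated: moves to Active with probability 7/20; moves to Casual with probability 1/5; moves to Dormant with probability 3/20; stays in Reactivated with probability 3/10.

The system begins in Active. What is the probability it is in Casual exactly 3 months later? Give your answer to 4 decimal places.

0.2064

Propagate the distribution vector 3 months from Active.
After 0 months: (0.0000, 0.0000, 1.0000, 0.0000)
After 1 month: (0.2500, 0.2500, 0.0500, 0.4500)
After 2 months: (0.1900, 0.1925, 0.3225, 0.2950)
After 3 months: (0.2064, 0.2110, 0.2436, 0.3390)
P(in Casual after 3 months) = 0.2064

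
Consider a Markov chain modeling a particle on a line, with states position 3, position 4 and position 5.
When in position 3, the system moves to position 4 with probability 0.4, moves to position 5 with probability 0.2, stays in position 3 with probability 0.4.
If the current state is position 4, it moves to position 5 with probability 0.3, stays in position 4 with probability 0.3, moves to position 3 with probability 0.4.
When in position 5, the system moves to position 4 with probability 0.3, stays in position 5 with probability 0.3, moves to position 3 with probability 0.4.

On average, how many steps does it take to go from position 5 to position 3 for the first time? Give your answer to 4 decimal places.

2.5000

Let t(s) be the expected number of steps to first reach position 3 from state s, with t(position 3) = 0. Conditioning on the first step:
t(position 4) = 1 + 0.3·t(position 4) + 0.3·t(position 5)
t(position 5) = 1 + 0.3·t(position 4) + 0.3·t(position 5)
Solving: t(position 4) = 2.5000, t(position 5) = 2.5000.
Expected steps from position 5 to position 3: 2.5000.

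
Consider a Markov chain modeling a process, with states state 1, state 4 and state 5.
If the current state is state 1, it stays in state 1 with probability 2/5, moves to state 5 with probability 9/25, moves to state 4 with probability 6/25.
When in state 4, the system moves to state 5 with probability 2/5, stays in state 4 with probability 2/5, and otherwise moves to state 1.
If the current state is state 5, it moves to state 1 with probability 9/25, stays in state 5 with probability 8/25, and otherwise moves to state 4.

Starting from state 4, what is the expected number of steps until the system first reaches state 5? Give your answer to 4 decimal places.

2.5641

Let t(s) be the expected number of steps to first reach state 5 from state s, with t(state 5) = 0. Conditioning on the first step:
t(state 1) = 1 + 0.4·t(state 1) + 0.24·t(state 4)
t(state 4) = 1 + 0.2·t(state 1) + 0.4·t(state 4)
Solving: t(state 1) = 2.6923, t(state 4) = 2.5641.
Expected steps from state 4 to state 5: 2.5641.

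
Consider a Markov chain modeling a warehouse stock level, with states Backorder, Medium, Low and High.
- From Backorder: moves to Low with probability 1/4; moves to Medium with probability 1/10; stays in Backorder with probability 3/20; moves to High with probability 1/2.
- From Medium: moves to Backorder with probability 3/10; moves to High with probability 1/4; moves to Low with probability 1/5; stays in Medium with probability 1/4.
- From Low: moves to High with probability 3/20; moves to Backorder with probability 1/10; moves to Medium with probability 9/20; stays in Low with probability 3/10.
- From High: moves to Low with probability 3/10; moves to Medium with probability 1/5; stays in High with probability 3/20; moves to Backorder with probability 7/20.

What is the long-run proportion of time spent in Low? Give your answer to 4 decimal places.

Let the stationary distribution be π with π = πP and π_1 + π_2 + π_3 + π_4 = 1.
π_1 = 0.15·π_1 + 0.3·π_2 + 0.1·π_3 + 0.35·π_4
π_2 = 0.1·π_1 + 0.25·π_2 + 0.45·π_3 + 0.2·π_4
π_3 = 0.25·π_1 + 0.2·π_2 + 0.3·π_3 + 0.3·π_4
Solving with the normalization constraint gives π = (0.2262, 0.2560, 0.2631, 0.2548).
So the stationary probability of Low is 0.2631.

0.2631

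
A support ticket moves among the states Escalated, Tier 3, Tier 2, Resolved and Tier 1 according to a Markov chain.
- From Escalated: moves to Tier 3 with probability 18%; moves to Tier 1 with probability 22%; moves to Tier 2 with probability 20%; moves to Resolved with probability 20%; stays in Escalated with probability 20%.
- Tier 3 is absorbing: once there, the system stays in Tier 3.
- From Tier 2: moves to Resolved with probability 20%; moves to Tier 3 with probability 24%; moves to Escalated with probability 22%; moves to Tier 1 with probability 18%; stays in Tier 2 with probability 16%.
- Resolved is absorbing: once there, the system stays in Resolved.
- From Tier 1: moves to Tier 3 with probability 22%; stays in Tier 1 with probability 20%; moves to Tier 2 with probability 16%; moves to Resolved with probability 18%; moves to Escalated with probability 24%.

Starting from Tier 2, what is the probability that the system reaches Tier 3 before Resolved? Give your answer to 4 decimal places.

0.5320

Let h(s) be the probability of absorption at Tier 3 starting from transient state s. Then h(Tier 3) = 1 and h(Resolved) = 0. By first-step analysis:
h(Escalated) = 0.2·h(Escalated) + 0.18·1 + 0.2·h(Tier 2) + 0.2·0 + 0.22·h(Tier 1)
h(Tier 2) = 0.22·h(Escalated) + 0.24·1 + 0.16·h(Tier 2) + 0.2·0 + 0.18·h(Tier 1)
h(Tier 1) = 0.24·h(Escalated) + 0.22·1 + 0.16·h(Tier 2) + 0.18·0 + 0.2·h(Tier 1)
Solving: h(Escalated) = 0.5045, h(Tier 2) = 0.5320, h(Tier 1) = 0.5328.
Starting from Tier 2, the probability is 0.5320.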